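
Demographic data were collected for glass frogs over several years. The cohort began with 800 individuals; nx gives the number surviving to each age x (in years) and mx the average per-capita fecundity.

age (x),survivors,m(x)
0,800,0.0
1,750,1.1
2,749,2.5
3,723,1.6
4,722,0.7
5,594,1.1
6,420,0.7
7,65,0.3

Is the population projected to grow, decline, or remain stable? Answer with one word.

growing

lx = nx/n0 = nx/800: 1, 0.9375, 0.93625, 0.90375, 0.9025, 0.7425, 0.525, 0.08125
R0 = Σ lx·mx = 0 + 1.03125 + 2.340625 + 1.446 + 0.63175 + 0.81675 + 0.3675 + 0.024375 = 6.65825
R0 > 1, so the population is growing.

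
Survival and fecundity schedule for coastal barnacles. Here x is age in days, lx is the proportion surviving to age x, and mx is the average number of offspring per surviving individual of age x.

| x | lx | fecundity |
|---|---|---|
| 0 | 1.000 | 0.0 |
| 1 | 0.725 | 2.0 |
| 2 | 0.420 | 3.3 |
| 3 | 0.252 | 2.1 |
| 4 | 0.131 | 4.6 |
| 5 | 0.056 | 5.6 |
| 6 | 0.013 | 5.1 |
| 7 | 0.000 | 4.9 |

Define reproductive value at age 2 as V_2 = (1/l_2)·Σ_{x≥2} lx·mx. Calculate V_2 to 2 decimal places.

6.90

lx·mx for x ≥ 2: 1.386, 0.5292, 0.6026, 0.3136, 0.0663, 0 → sum = 2.8977
V_2 = 2.8977 / l_2 = 2.8977 / 0.42 = 6.899286… → 6.90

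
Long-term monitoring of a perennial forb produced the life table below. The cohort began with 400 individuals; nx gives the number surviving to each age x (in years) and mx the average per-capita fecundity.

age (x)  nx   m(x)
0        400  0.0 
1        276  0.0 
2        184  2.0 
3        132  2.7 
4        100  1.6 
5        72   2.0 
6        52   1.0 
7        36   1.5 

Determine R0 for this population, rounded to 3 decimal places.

2.836

lx = nx/n0 = nx/400: 1, 0.69, 0.46, 0.33, 0.25, 0.18, 0.13, 0.09
lx·mx by age: 0, 0, 0.92, 0.891, 0.4, 0.36, 0.13, 0.135
R0 = Σ lx·mx = 2.836 → 2.836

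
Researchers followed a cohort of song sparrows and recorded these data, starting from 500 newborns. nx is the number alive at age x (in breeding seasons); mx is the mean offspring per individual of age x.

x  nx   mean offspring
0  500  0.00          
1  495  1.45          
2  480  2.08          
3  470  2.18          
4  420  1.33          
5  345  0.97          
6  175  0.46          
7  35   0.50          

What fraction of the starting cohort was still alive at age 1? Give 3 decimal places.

l_1 = n_1/n_0 = 495/500 = 0.99 → 0.990

0.990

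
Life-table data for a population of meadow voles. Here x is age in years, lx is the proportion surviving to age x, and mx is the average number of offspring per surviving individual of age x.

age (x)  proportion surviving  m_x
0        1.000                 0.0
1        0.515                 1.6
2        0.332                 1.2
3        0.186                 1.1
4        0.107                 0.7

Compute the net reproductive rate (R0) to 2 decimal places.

lx·mx by age: 0, 0.824, 0.3984, 0.2046, 0.0749
R0 = Σ lx·mx = 1.5019 → 1.50

1.50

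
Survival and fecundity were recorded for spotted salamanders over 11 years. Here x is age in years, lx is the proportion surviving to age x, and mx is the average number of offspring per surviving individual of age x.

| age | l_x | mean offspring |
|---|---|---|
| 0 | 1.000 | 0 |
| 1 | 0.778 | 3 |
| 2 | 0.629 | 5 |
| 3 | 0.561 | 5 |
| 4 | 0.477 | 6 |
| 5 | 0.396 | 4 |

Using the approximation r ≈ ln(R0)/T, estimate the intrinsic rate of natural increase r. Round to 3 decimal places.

R0 = Σ lx·mx = 0 + 2.334 + 3.145 + 2.805 + 2.862 + 1.584 = 12.73
Σ x·lx·mx = 36.407; T = 36.407/12.73 = 2.85994…
r ≈ ln(R0)/T = ln(12.73)/2.85994… = 0.88952… → 0.890

0.890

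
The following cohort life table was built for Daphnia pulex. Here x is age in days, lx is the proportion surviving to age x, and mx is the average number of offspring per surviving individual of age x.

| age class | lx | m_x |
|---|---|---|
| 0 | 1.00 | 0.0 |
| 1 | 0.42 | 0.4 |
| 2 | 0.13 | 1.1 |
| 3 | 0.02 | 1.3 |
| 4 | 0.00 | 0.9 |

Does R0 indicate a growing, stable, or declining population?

R0 = Σ lx·mx = 0 + 0.168 + 0.143 + 0.026 + 0 = 0.337
R0 < 1, so the population is declining.

declining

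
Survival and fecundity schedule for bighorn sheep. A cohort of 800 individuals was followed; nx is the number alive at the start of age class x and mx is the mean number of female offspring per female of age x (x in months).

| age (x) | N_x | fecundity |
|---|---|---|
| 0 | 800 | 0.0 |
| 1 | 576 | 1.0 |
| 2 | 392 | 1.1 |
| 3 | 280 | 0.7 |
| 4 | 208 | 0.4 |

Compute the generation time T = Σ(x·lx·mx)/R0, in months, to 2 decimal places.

1.83

lx = nx/n0 = nx/800: 1, 0.72, 0.49, 0.35, 0.26
lx·mx: 0, 0.72, 0.539, 0.245, 0.104 → R0 = 1.608
x·lx·mx: 0, 0.72, 1.078, 0.735, 0.416 → Σ = 2.949
T = 2.949 / 1.608 = 1.833955… → 1.83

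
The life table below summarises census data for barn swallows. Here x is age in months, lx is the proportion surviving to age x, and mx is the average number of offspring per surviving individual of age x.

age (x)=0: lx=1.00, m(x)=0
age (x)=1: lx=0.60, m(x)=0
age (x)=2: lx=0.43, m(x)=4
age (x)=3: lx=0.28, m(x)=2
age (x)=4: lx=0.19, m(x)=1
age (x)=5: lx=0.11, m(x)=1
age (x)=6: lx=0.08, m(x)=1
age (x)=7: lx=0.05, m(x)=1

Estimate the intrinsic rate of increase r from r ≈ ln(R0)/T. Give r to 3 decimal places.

0.372

R0 = Σ lx·mx = 0 + 0 + 1.72 + 0.56 + 0.19 + 0.11 + 0.08 + 0.05 = 2.71
Σ x·lx·mx = 7.26; T = 7.26/2.71 = 2.67897…
r ≈ ln(R0)/T = ln(2.71)/2.67897… = 0.37214… → 0.372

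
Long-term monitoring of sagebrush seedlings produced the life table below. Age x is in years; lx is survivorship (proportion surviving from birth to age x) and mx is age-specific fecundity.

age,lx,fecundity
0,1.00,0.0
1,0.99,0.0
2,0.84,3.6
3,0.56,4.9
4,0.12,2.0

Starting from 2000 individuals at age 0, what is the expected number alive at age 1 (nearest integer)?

1980

Expected survivors = N0 · l_1 = 2000 × 0.99 = 1980 → 1980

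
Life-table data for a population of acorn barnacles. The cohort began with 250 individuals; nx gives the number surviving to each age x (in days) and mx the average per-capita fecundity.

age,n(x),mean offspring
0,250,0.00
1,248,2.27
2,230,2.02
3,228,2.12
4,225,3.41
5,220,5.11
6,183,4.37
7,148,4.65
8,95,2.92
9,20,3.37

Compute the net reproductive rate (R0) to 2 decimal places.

20.94

lx = nx/n0 = nx/250: 1, 0.992, 0.92, 0.912, 0.9, 0.88, 0.732, 0.592, 0.38, 0.08
lx·mx by age: 0, 2.25184, 1.8584, 1.93344, 3.069, 4.4968, 3.19884, 2.7528, 1.1096, 0.2696
R0 = Σ lx·mx = 20.94032 → 20.94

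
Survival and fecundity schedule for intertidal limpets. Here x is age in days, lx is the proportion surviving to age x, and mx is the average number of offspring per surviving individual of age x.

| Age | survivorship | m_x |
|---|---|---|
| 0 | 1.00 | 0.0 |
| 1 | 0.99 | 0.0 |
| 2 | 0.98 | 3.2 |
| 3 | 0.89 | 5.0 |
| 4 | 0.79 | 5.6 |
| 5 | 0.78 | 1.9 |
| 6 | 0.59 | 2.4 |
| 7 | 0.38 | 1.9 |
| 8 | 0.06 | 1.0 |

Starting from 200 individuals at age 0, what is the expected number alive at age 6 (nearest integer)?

Expected survivors = N0 · l_6 = 200 × 0.59 = 118 → 118

118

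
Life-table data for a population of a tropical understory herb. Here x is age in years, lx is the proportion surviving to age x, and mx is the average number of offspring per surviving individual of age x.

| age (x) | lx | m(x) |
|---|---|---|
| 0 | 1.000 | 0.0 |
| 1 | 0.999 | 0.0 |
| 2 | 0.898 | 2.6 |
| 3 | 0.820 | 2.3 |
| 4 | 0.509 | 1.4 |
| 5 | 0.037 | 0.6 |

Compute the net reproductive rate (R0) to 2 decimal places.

lx·mx by age: 0, 0, 2.3348, 1.886, 0.7126, 0.0222
R0 = Σ lx·mx = 4.9556 → 4.96

4.96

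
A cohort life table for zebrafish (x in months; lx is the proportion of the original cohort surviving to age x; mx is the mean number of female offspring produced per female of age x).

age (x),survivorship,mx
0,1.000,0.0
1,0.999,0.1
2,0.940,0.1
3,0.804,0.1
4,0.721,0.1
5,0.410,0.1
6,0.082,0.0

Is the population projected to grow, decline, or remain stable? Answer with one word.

R0 = Σ lx·mx = 0 + 0.0999 + 0.094 + 0.0804 + 0.0721 + 0.041 + 0 = 0.3874
R0 < 1, so the population is declining.

declining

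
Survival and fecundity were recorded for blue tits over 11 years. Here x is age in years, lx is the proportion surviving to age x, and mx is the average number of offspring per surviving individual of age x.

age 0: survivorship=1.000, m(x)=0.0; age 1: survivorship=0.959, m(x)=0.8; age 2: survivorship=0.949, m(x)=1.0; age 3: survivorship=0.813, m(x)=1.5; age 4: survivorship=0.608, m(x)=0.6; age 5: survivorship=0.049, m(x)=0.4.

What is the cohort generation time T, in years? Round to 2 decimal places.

lx·mx: 0, 0.7672, 0.949, 1.2195, 0.3648, 0.0196 → R0 = 3.3201
x·lx·mx: 0, 0.7672, 1.898, 3.6585, 1.4592, 0.098 → Σ = 7.8809
T = 7.8809 / 3.3201 = 2.373694… → 2.37

2.37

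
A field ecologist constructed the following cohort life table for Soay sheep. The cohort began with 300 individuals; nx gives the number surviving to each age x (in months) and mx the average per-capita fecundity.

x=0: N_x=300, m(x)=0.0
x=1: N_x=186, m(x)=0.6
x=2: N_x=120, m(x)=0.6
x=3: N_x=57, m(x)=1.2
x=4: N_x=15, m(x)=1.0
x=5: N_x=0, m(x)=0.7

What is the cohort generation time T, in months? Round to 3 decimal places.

lx = nx/n0 = nx/300: 1, 0.62, 0.4, 0.19, 0.05, 0
lx·mx: 0, 0.372, 0.24, 0.228, 0.05, 0 → R0 = 0.89
x·lx·mx: 0, 0.372, 0.48, 0.684, 0.2, 0 → Σ = 1.736
T = 1.736 / 0.89 = 1.950562… → 1.951

1.951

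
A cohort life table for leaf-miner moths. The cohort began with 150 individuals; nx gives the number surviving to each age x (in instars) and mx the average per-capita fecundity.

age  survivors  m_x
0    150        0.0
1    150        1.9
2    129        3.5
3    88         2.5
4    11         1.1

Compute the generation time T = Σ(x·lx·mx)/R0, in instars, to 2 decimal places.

lx = nx/n0 = nx/150: 1, 1, 0.86, 0.58667…, 0.07333…
lx·mx: 0, 1.9, 3.01, 1.466667…, 0.080667… → R0 = 6.457333…
x·lx·mx: 0, 1.9, 6.02, 4.4…, 0.322667… → Σ = 12.642667…
T = 12.642667… / 6.457333… = 1.957877… → 1.96

1.96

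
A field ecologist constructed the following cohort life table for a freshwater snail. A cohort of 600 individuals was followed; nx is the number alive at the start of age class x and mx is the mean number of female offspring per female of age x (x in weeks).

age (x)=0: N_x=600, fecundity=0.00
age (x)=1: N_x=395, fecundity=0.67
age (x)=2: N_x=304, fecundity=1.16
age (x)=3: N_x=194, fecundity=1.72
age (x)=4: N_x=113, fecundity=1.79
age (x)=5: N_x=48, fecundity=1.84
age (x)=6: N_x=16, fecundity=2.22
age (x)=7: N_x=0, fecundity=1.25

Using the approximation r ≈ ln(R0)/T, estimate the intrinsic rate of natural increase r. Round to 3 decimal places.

0.281

lx = nx/n0 = nx/600: 1, 0.65833…, 0.50667…, 0.32333…, 0.18833…, 0.08, 0.02667…, 0
R0 = Σ lx·mx = 0 + 0.44108… + 0.58773… + 0.55613… + 0.33712… + 0.1472 + 0.0592… + 0 = 2.128467…
Σ x·lx·mx = 5.724617…; T = 5.724617…/2.128467… = 2.68955…
r ≈ ln(R0)/T = ln(2.128467…)/2.68955… = 0.28087… → 0.281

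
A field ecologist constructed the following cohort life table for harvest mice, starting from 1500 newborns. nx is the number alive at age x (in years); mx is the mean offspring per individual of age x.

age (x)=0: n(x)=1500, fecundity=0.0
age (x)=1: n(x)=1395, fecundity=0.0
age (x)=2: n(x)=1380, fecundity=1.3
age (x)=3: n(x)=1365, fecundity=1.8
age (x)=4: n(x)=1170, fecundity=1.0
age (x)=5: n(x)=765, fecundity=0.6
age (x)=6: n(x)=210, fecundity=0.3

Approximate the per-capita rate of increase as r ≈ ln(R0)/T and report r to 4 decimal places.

0.4468

lx = nx/n0 = nx/1500: 1, 0.93, 0.92, 0.91, 0.78, 0.51, 0.14
R0 = Σ lx·mx = 0 + 0 + 1.196 + 1.638 + 0.78 + 0.306 + 0.042 = 3.962
Σ x·lx·mx = 12.208; T = 12.208/3.962 = 3.08127…
r ≈ ln(R0)/T = ln(3.962)/3.08127… = 0.446812… → 0.4468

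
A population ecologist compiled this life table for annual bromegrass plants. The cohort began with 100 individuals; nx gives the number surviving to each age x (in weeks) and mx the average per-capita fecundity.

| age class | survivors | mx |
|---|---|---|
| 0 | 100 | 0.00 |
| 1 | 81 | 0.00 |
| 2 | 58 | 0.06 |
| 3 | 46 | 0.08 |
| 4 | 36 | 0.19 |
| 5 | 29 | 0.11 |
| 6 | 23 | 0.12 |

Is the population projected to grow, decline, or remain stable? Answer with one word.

declining

lx = nx/n0 = nx/100: 1, 0.81, 0.58, 0.46, 0.36, 0.29, 0.23
R0 = Σ lx·mx = 0 + 0 + 0.0348 + 0.0368 + 0.0684 + 0.0319 + 0.0276 = 0.1995
R0 < 1, so the population is declining.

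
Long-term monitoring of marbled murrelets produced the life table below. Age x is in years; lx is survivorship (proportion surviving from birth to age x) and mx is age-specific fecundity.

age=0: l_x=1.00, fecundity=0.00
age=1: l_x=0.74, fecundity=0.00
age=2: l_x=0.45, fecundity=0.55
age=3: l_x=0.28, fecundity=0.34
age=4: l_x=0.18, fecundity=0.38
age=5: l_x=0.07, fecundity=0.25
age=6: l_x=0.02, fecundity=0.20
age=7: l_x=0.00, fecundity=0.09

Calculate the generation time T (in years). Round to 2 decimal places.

2.69

lx·mx: 0, 0, 0.2475, 0.0952, 0.0684, 0.0175, 0.004, 0 → R0 = 0.4326
x·lx·mx: 0, 0, 0.495, 0.2856, 0.2736, 0.0875, 0.024, 0 → Σ = 1.1657
T = 1.1657 / 0.4326 = 2.694637… → 2.69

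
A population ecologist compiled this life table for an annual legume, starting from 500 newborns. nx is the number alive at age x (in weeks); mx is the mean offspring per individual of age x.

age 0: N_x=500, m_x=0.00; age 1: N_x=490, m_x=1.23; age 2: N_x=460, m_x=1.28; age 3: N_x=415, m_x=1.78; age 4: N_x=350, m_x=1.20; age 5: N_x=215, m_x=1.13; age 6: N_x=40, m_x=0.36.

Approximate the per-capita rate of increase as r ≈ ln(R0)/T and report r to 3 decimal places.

lx = nx/n0 = nx/500: 1, 0.98, 0.92, 0.83, 0.7, 0.43, 0.08
R0 = Σ lx·mx = 0 + 1.2054 + 1.1776 + 1.4774 + 0.84 + 0.4859 + 0.0288 = 5.2151
Σ x·lx·mx = 13.9551; T = 13.9551/5.2151 = 2.6759…
r ≈ ln(R0)/T = ln(5.2151)/2.6759… = 0.6172… → 0.617

0.617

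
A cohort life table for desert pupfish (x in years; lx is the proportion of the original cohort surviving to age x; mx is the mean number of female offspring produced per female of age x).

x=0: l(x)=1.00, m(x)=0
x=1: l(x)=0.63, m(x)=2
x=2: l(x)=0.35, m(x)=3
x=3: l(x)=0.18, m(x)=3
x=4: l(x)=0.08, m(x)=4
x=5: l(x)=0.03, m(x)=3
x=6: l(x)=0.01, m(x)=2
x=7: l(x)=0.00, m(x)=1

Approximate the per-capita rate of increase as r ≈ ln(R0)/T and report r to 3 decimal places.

0.570

R0 = Σ lx·mx = 0 + 1.26 + 1.05 + 0.54 + 0.32 + 0.09 + 0.02 + 0 = 3.28
Σ x·lx·mx = 6.83; T = 6.83/3.28 = 2.08232…
r ≈ ln(R0)/T = ln(3.28)/2.08232… = 0.57044… → 0.570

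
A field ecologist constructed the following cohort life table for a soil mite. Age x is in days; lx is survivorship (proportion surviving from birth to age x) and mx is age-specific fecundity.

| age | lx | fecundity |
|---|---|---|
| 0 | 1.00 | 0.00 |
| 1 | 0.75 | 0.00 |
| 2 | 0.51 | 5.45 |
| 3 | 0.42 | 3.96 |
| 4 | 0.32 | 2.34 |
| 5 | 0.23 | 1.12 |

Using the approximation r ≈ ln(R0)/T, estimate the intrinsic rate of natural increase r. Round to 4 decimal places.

R0 = Σ lx·mx = 0 + 0 + 2.7795 + 1.6632 + 0.7488 + 0.2576 = 5.4491
Σ x·lx·mx = 14.8318; T = 14.8318/5.4491 = 2.72188…
r ≈ ln(R0)/T = ln(5.4491)/2.72188… = 0.622897… → 0.6229

0.6229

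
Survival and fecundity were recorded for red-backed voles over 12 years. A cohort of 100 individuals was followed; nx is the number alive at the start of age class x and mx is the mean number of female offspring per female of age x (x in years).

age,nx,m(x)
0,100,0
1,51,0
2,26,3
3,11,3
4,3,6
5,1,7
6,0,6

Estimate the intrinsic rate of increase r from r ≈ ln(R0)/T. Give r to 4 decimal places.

0.1155

lx = nx/n0 = nx/100: 1, 0.51, 0.26, 0.11, 0.03, 0.01, 0
R0 = Σ lx·mx = 0 + 0 + 0.78 + 0.33 + 0.18 + 0.07 + 0 = 1.36
Σ x·lx·mx = 3.62; T = 3.62/1.36 = 2.66176…
r ≈ ln(R0)/T = ln(1.36)/2.66176… = 0.115519… → 0.1155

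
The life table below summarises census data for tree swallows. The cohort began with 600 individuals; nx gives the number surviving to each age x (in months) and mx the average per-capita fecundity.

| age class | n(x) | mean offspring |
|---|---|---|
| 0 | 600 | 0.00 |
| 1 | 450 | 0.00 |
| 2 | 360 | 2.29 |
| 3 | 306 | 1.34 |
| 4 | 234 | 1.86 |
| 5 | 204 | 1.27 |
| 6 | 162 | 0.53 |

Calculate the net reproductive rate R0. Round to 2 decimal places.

3.36

lx = nx/n0 = nx/600: 1, 0.75, 0.6, 0.51, 0.39, 0.34, 0.27
lx·mx by age: 0, 0, 1.374, 0.6834, 0.7254, 0.4318, 0.1431
R0 = Σ lx·mx = 3.3577 → 3.36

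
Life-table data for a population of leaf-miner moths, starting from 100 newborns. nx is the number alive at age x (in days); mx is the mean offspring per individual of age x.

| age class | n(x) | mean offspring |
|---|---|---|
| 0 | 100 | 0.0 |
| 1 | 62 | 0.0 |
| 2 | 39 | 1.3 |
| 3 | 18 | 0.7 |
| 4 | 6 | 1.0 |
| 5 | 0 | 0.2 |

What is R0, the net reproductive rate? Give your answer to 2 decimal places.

lx = nx/n0 = nx/100: 1, 0.62, 0.39, 0.18, 0.06, 0
lx·mx by age: 0, 0, 0.507, 0.126, 0.06, 0
R0 = Σ lx·mx = 0.693 → 0.69

0.69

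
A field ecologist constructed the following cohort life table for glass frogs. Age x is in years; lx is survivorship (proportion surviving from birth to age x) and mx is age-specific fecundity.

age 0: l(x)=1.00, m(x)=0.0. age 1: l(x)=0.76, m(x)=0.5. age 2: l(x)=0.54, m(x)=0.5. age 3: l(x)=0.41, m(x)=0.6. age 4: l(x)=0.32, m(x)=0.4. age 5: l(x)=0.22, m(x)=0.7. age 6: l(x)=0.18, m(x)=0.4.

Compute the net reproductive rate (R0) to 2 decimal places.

lx·mx by age: 0, 0.38, 0.27, 0.246, 0.128, 0.154, 0.072
R0 = Σ lx·mx = 1.25 → 1.25

1.25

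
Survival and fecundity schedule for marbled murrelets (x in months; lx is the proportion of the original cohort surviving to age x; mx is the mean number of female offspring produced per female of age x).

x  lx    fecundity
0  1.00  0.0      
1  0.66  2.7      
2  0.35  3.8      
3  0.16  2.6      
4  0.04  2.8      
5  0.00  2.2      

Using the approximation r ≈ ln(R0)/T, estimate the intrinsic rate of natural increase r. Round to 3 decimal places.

R0 = Σ lx·mx = 0 + 1.782 + 1.33 + 0.416 + 0.112 + 0 = 3.64
Σ x·lx·mx = 6.138; T = 6.138/3.64 = 1.68626…
r ≈ ln(R0)/T = ln(3.64)/1.68626… = 0.76618… → 0.766

0.766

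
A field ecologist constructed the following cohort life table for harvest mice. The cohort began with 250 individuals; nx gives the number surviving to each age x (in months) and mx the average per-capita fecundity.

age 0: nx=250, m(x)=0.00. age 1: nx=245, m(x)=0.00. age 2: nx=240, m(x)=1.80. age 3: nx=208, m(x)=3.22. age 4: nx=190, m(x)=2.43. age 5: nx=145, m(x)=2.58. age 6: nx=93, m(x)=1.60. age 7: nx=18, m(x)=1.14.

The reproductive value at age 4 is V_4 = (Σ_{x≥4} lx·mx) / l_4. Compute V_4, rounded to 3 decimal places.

5.290

lx = nx/n0 = nx/250: 1, 0.98, 0.96, 0.832, 0.76, 0.58, 0.372, 0.072
lx·mx for x ≥ 4: 1.8468, 1.4964, 0.5952, 0.08208 → sum = 4.02048
V_4 = 4.02048 / l_4 = 4.02048 / 0.76 = 5.290105… → 5.290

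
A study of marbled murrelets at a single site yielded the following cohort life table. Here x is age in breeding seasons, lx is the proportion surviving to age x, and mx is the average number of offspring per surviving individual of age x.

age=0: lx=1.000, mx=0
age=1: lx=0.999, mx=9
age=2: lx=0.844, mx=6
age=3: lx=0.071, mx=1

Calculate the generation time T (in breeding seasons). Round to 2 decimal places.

lx·mx: 0, 8.991, 5.064, 0.071 → R0 = 14.126
x·lx·mx: 0, 8.991, 10.128, 0.213 → Σ = 19.332
T = 19.332 / 14.126 = 1.36854… → 1.37

1.37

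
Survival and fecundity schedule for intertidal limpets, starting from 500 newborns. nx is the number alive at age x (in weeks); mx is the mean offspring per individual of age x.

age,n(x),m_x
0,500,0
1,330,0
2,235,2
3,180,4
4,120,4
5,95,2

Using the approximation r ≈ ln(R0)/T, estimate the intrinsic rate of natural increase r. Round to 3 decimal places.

0.409

lx = nx/n0 = nx/500: 1, 0.66, 0.47, 0.36, 0.24, 0.19
R0 = Σ lx·mx = 0 + 0 + 0.94 + 1.44 + 0.96 + 0.38 = 3.72
Σ x·lx·mx = 11.94; T = 11.94/3.72 = 3.20968…
r ≈ ln(R0)/T = ln(3.72)/3.20968… = 0.4093… → 0.409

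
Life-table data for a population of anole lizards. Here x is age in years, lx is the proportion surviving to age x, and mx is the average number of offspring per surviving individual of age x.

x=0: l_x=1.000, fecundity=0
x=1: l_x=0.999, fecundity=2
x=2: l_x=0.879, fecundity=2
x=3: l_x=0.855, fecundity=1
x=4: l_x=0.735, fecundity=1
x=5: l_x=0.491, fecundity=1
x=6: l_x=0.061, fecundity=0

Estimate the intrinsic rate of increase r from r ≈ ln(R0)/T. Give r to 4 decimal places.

R0 = Σ lx·mx = 0 + 1.998 + 1.758 + 0.855 + 0.735 + 0.491 + 0 = 5.837
Σ x·lx·mx = 13.474; T = 13.474/5.837 = 2.30838…
r ≈ ln(R0)/T = ln(5.837)/2.30838… = 0.764267… → 0.7643

0.7643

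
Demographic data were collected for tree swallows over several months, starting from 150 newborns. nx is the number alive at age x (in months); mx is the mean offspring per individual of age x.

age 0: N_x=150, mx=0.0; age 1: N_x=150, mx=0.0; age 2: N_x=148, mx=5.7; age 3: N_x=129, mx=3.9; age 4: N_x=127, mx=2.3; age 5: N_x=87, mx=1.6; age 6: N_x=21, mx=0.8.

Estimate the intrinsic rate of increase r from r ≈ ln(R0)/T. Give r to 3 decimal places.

0.863

lx = nx/n0 = nx/150: 1, 1, 0.98667…, 0.86, 0.84667…, 0.58, 0.14
R0 = Σ lx·mx = 0 + 0 + 5.624… + 3.354 + 1.94733… + 0.928 + 0.112 = 11.965333…
Σ x·lx·mx = 34.411333…; T = 34.411333…/11.965333… = 2.87592…
r ≈ ln(R0)/T = ln(11.965333…)/2.87592… = 0.86303… → 0.863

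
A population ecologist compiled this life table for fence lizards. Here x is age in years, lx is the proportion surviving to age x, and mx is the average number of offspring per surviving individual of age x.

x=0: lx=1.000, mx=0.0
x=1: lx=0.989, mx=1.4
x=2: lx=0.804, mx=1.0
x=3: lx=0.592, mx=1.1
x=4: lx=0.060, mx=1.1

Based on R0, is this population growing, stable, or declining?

R0 = Σ lx·mx = 0 + 1.3846 + 0.804 + 0.6512 + 0.066 = 2.9058
R0 > 1, so the population is growing.

growing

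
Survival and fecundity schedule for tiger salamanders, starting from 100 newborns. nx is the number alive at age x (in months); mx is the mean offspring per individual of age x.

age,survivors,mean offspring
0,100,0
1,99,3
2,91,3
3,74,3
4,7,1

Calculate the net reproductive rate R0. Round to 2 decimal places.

lx = nx/n0 = nx/100: 1, 0.99, 0.91, 0.74, 0.07
lx·mx by age: 0, 2.97, 2.73, 2.22, 0.07
R0 = Σ lx·mx = 7.99 → 7.99

7.99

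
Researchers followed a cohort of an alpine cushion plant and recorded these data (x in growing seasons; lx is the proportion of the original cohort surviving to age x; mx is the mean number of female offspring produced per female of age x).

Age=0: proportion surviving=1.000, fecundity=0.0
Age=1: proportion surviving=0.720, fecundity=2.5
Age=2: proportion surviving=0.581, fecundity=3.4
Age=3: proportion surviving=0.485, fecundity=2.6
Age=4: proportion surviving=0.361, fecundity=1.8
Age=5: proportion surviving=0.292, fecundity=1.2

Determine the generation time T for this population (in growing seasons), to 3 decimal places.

2.300

lx·mx: 0, 1.8, 1.9754, 1.261, 0.6498, 0.3504 → R0 = 6.0366
x·lx·mx: 0, 1.8, 3.9508, 3.783, 2.5992, 1.752 → Σ = 13.885
T = 13.885 / 6.0366 = 2.300136… → 2.300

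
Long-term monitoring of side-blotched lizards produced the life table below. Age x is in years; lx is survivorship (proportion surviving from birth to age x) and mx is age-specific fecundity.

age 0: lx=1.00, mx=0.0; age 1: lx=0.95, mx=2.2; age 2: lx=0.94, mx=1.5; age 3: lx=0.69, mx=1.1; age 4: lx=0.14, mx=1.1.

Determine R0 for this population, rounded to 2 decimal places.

lx·mx by age: 0, 2.09, 1.41, 0.759, 0.154
R0 = Σ lx·mx = 4.413 → 4.41

4.41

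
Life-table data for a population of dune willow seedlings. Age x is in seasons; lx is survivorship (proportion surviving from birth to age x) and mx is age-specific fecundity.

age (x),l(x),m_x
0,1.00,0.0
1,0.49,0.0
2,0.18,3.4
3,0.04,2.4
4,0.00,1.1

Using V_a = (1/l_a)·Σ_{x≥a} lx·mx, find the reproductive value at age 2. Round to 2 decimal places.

lx·mx for x ≥ 2: 0.612, 0.096, 0 → sum = 0.708
V_2 = 0.708 / l_2 = 0.708 / 0.18 = 3.933333… → 3.93

3.93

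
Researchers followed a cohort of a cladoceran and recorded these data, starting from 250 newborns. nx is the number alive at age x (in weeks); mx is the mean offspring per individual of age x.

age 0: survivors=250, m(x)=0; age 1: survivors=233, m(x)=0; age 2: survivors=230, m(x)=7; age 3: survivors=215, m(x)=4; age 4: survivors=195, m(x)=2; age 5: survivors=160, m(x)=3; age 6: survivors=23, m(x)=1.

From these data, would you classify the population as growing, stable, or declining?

lx = nx/n0 = nx/250: 1, 0.932, 0.92, 0.86, 0.78, 0.64, 0.092
R0 = Σ lx·mx = 0 + 0 + 6.44 + 3.44 + 1.56 + 1.92 + 0.092 = 13.452
R0 > 1, so the population is growing.

growing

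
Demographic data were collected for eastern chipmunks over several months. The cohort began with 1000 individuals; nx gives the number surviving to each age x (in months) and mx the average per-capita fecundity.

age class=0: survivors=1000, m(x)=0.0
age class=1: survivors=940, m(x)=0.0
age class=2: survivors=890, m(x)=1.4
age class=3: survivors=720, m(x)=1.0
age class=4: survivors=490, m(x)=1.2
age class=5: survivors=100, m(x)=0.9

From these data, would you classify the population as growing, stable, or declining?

growing

lx = nx/n0 = nx/1000: 1, 0.94, 0.89, 0.72, 0.49, 0.1
R0 = Σ lx·mx = 0 + 0 + 1.246 + 0.72 + 0.588 + 0.09 = 2.644
R0 > 1, so the population is growing.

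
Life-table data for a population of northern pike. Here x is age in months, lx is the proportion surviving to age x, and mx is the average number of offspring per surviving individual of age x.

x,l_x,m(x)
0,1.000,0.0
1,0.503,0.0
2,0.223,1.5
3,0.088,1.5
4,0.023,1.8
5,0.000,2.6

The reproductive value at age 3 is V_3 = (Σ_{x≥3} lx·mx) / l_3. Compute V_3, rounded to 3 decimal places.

1.970

lx·mx for x ≥ 3: 0.132, 0.0414, 0 → sum = 0.1734
V_3 = 0.1734 / l_3 = 0.1734 / 0.088 = 1.970455… → 1.970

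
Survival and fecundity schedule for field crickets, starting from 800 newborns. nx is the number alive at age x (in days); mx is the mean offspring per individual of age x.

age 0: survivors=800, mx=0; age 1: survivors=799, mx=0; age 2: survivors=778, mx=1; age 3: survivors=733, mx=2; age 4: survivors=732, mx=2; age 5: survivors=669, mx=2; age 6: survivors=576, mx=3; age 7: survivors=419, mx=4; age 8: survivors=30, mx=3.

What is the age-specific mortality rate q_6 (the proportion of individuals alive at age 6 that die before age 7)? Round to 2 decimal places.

lx = nx/n0 = nx/800: 1, 0.99875, 0.9725, 0.91625, 0.915, 0.83625, 0.72, 0.52375, 0.0375
q_6 = (l_6 − l_7) / l_6 = (0.72 − 0.52375) / 0.72
     = 0.19625 / 0.72 = 0.272569… → 0.27

0.27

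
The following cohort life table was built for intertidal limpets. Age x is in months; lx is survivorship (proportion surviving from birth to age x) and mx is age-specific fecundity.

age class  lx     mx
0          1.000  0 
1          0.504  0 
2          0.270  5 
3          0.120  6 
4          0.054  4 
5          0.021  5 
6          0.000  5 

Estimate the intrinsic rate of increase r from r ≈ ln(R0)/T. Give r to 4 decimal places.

R0 = Σ lx·mx = 0 + 0 + 1.35 + 0.72 + 0.216 + 0.105 + 0 = 2.391
Σ x·lx·mx = 6.249; T = 6.249/2.391 = 2.61355…
r ≈ ln(R0)/T = ln(2.391)/2.61355… = 0.333535… → 0.3335

0.3335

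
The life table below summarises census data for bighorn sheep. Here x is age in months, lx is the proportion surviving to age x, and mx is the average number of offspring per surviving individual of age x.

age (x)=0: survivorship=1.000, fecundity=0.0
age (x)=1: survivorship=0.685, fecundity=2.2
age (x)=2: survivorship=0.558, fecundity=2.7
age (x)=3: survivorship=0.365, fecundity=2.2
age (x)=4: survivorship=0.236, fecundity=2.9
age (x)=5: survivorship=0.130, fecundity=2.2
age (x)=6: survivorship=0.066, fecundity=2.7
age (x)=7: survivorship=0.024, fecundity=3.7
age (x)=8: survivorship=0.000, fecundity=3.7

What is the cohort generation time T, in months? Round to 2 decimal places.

lx·mx: 0, 1.507, 1.5066, 0.803, 0.6844, 0.286, 0.1782, 0.0888, 0 → R0 = 5.054
x·lx·mx: 0, 1.507, 3.0132, 2.409, 2.7376, 1.43, 1.0692, 0.6216, 0 → Σ = 12.7876
T = 12.7876 / 5.054 = 2.530194… → 2.53

2.53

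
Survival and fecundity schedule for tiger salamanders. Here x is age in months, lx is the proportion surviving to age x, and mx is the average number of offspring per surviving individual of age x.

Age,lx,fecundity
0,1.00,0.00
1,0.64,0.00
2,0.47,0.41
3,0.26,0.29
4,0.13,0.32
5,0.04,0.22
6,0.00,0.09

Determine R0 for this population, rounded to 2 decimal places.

lx·mx by age: 0, 0, 0.1927, 0.0754, 0.0416, 0.0088, 0
R0 = Σ lx·mx = 0.3185 → 0.32

0.32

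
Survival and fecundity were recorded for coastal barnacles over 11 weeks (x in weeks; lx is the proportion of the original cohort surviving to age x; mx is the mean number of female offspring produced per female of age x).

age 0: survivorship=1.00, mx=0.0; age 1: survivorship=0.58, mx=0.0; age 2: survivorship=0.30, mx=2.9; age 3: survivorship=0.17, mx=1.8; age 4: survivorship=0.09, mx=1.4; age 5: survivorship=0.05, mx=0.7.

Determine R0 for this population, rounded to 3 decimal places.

1.337

lx·mx by age: 0, 0, 0.87, 0.306, 0.126, 0.035
R0 = Σ lx·mx = 1.337 → 1.337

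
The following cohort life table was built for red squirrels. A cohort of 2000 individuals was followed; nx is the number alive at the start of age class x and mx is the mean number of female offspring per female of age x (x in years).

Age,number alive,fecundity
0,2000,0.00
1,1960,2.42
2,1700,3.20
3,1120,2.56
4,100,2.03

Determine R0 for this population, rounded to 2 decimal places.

lx = nx/n0 = nx/2000: 1, 0.98, 0.85, 0.56, 0.05
lx·mx by age: 0, 2.3716, 2.72, 1.4336, 0.1015
R0 = Σ lx·mx = 6.6267 → 6.63

6.63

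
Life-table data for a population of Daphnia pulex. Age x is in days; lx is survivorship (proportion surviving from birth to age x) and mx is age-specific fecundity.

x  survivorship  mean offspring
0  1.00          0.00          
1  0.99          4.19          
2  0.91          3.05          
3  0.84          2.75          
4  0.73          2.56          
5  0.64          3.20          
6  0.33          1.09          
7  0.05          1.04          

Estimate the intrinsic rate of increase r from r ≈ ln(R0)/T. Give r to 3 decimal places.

R0 = Σ lx·mx = 0 + 4.1481 + 2.7755 + 2.31 + 1.8688 + 2.048 + 0.3597 + 0.052 = 13.5621
Σ x·lx·mx = 36.8665; T = 36.8665/13.5621 = 2.71835…
r ≈ ln(R0)/T = ln(13.5621)/2.71835… = 0.95914… → 0.959

0.959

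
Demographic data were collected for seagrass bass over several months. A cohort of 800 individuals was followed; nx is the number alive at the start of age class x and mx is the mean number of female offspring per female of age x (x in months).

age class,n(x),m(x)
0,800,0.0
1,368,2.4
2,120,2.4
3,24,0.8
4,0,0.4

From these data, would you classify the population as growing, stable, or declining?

lx = nx/n0 = nx/800: 1, 0.46, 0.15, 0.03, 0
R0 = Σ lx·mx = 0 + 1.104 + 0.36 + 0.024 + 0 = 1.488
R0 > 1, so the population is growing.

growing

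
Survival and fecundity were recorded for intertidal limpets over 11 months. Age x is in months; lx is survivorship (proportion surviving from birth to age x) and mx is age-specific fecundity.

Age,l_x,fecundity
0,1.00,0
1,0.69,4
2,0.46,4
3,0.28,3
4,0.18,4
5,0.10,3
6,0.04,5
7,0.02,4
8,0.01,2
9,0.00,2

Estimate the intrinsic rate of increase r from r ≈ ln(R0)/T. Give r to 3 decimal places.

0.847

R0 = Σ lx·mx = 0 + 2.76 + 1.84 + 0.84 + 0.72 + 0.3 + 0.2 + 0.08 + 0.02 + 0 = 6.76
Σ x·lx·mx = 15.26; T = 15.26/6.76 = 2.2574…
r ≈ ln(R0)/T = ln(6.76)/2.2574… = 0.84656… → 0.847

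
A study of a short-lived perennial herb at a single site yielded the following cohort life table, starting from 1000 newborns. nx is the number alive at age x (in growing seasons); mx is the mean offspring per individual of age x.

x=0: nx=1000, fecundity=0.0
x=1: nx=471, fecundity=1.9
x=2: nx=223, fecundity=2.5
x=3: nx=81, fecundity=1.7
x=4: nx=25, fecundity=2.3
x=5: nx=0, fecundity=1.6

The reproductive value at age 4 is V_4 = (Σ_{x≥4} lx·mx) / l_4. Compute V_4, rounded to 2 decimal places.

lx = nx/n0 = nx/1000: 1, 0.471, 0.223, 0.081, 0.025, 0
lx·mx for x ≥ 4: 0.0575, 0 → sum = 0.0575
V_4 = 0.0575 / l_4 = 0.0575 / 0.025 = 2.3 → 2.30

2.30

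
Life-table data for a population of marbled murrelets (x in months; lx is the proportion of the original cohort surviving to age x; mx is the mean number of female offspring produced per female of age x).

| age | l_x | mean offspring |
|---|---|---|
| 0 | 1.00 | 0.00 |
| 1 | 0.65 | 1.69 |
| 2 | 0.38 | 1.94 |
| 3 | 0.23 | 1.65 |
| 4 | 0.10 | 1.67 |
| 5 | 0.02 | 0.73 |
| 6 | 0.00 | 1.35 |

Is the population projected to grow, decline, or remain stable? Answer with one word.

growing

R0 = Σ lx·mx = 0 + 1.0985 + 0.7372 + 0.3795 + 0.167 + 0.0146 + 0 = 2.3968
R0 > 1, so the population is growing.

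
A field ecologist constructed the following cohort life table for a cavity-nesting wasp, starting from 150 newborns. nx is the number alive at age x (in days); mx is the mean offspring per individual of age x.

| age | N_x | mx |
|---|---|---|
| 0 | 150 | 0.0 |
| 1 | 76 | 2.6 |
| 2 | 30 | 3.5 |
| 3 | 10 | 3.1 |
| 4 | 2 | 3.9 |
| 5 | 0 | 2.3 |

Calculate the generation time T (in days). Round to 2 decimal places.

1.56

lx = nx/n0 = nx/150: 1, 0.50667…, 0.2, 0.06667…, 0.01333…, 0
lx·mx: 0, 1.317333…, 0.7, 0.206667…, 0.052…, 0 → R0 = 2.276…
x·lx·mx: 0, 1.317333…, 1.4, 0.62…, 0.208…, 0 → Σ = 3.545333…
T = 3.545333… / 2.276… = 1.557704… → 1.56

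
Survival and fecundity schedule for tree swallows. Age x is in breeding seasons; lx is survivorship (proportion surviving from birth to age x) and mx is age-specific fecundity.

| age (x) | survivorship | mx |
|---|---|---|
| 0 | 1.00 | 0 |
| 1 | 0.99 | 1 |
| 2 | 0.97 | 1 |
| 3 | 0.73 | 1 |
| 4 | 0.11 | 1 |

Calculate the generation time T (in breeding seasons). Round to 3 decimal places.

1.986

lx·mx: 0, 0.99, 0.97, 0.73, 0.11 → R0 = 2.8
x·lx·mx: 0, 0.99, 1.94, 2.19, 0.44 → Σ = 5.56
T = 5.56 / 2.8 = 1.985714… → 1.986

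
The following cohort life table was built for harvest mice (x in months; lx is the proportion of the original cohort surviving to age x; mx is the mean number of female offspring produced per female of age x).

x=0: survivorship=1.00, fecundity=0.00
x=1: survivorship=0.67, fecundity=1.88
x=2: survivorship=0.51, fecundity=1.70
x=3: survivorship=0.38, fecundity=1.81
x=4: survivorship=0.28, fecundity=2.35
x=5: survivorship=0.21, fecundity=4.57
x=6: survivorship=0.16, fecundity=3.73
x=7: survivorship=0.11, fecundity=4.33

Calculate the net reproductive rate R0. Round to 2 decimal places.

5.51

lx·mx by age: 0, 1.2596, 0.867, 0.6878, 0.658, 0.9597, 0.5968, 0.4763
R0 = Σ lx·mx = 5.5052 → 5.51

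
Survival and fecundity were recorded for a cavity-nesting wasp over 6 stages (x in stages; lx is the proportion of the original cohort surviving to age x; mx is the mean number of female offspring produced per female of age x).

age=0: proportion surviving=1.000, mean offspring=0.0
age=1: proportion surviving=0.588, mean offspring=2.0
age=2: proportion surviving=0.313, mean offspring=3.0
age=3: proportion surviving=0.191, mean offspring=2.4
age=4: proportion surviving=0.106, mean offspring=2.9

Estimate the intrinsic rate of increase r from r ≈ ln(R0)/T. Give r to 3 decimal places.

0.539

R0 = Σ lx·mx = 0 + 1.176 + 0.939 + 0.4584 + 0.3074 = 2.8808
Σ x·lx·mx = 5.6588; T = 5.6588/2.8808 = 1.96432…
r ≈ ln(R0)/T = ln(2.8808)/1.96432… = 0.53864… → 0.539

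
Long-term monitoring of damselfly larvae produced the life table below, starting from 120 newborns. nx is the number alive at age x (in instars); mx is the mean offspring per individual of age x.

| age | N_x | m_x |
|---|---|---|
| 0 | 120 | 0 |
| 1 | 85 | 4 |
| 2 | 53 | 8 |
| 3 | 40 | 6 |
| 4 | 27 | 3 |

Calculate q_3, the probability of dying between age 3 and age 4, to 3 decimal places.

lx = nx/n0 = nx/120: 1, 0.70833…, 0.44167…, 0.33333…, 0.225
q_3 = (l_3 − l_4) / l_3 = (0.333333… − 0.225) / 0.333333…
     = 0.108333… / 0.333333… = 0.325… → 0.325

0.325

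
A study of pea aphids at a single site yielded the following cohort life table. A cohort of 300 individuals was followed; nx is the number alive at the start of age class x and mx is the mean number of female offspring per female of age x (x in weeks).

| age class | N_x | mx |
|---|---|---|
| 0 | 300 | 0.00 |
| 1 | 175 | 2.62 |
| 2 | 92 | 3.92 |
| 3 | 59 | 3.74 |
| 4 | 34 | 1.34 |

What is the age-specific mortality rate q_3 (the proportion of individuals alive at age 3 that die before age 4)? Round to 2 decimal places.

lx = nx/n0 = nx/300: 1, 0.58333…, 0.30667…, 0.19667…, 0.11333…
q_3 = (l_3 − l_4) / l_3 = (0.196667… − 0.113333…) / 0.196667…
     = 0.083333… / 0.196667… = 0.423729… → 0.42

0.42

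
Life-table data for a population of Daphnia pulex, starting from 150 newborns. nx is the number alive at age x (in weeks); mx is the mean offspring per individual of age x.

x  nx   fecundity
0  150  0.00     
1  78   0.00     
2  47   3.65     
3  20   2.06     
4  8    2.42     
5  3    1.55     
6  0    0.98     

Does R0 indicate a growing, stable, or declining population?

growing

lx = nx/n0 = nx/150: 1, 0.52, 0.31333…, 0.13333…, 0.05333…, 0.02, 0
R0 = Σ lx·mx = 0 + 0 + 1.143667… + 0.274667… + 0.129067… + 0.031 + 0 = 1.5784…
R0 > 1, so the population is growing.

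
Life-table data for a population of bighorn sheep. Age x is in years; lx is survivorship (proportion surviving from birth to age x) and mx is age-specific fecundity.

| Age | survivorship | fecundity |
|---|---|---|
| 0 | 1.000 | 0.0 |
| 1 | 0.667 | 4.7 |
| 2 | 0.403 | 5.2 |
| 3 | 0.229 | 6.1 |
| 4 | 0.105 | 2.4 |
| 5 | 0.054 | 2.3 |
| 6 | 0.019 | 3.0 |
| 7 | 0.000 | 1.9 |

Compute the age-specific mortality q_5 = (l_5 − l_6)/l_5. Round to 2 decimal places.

q_5 = (l_5 − l_6) / l_5 = (0.054 − 0.019) / 0.054
     = 0.035 / 0.054 = 0.648148… → 0.65

0.65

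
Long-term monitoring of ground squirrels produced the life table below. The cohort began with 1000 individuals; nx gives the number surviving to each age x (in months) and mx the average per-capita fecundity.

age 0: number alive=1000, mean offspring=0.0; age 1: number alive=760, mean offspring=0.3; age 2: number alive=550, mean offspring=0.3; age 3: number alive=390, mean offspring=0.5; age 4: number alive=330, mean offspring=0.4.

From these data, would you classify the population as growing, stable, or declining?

declining

lx = nx/n0 = nx/1000: 1, 0.76, 0.55, 0.39, 0.33
R0 = Σ lx·mx = 0 + 0.228 + 0.165 + 0.195 + 0.132 = 0.72
R0 < 1, so the population is declining.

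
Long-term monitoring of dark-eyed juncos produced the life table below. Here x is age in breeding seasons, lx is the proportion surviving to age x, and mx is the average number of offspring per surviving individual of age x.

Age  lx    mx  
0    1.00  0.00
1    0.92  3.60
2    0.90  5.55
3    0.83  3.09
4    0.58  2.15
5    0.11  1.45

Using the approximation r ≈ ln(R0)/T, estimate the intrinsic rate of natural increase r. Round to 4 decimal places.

1.1497

R0 = Σ lx·mx = 0 + 3.312 + 4.995 + 2.5647 + 1.247 + 0.1595 = 12.2782
Σ x·lx·mx = 26.7816; T = 26.7816/12.2782 = 2.18123…
r ≈ ln(R0)/T = ln(12.2782)/2.18123… = 1.149729… → 1.1497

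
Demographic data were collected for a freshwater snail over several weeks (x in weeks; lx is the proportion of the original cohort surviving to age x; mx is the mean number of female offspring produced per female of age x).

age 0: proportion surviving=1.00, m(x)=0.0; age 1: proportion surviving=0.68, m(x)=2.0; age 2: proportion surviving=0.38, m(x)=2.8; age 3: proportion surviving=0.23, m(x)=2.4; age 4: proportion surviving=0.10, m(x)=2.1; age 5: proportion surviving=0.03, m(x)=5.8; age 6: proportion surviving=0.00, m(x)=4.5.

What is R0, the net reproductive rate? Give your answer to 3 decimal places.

3.360

lx·mx by age: 0, 1.36, 1.064, 0.552, 0.21, 0.174, 0
R0 = Σ lx·mx = 3.36 → 3.360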